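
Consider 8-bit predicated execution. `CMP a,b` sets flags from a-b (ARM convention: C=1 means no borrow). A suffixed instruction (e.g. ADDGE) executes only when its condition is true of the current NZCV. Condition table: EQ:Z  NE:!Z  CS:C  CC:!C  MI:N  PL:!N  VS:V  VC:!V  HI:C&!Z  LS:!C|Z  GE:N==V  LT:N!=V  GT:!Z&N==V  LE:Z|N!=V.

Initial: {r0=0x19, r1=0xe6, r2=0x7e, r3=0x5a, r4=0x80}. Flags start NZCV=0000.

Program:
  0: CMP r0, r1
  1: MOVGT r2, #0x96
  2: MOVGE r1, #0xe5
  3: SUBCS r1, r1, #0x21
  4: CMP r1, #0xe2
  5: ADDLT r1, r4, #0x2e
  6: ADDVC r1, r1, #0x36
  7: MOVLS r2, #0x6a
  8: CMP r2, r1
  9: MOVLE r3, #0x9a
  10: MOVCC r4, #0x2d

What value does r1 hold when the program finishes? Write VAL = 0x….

VAL = 0x1b

0: ✓ CMP  NZCV=0000
1: ✓ MOVGT  r2←0x96
2: ✓ MOVGE  r1←0xe5
3: · SUBCS
4: ✓ CMP  NZCV=0010
5: · ADDLT
6: ✓ ADDVC  r1←0x1b
7: · MOVLS
8: ✓ CMP  NZCV=0011
9: ✓ MOVLE  r3←0x9a
10: · MOVCC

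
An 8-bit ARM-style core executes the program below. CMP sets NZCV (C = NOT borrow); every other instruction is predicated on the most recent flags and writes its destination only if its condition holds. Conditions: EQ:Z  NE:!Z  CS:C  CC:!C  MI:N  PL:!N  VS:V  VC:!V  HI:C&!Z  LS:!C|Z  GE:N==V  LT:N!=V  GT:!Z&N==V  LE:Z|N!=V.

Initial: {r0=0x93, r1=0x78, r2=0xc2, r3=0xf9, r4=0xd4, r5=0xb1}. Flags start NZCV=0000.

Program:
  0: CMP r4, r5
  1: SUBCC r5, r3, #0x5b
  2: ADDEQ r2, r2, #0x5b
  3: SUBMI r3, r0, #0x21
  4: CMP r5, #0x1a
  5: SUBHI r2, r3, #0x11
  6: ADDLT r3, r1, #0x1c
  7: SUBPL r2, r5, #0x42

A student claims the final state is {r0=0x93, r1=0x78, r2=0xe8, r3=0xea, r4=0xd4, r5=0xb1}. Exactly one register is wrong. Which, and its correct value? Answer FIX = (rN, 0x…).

0: ✓ CMP  NZCV=0010
1: · SUBCC
2: · ADDEQ
3: · SUBMI
4: ✓ CMP  NZCV=1010
5: ✓ SUBHI  r2←0xe8
6: ✓ ADDLT  r3←0x94
7: · SUBPL

FIX = (r3, 0x94)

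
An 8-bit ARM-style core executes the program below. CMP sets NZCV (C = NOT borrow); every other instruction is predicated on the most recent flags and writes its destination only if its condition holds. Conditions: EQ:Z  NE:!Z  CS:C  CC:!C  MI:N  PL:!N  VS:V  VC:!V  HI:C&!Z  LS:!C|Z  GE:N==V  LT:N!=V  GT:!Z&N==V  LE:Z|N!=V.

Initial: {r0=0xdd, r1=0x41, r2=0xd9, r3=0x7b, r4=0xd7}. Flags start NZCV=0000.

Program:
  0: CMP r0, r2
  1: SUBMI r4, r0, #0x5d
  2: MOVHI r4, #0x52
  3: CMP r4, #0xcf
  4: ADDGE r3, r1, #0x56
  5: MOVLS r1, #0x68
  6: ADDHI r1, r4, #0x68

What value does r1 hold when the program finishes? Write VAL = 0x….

VAL = 0x68

0: ✓ CMP  NZCV=0010
1: · SUBMI
2: ✓ MOVHI  r4←0x52
3: ✓ CMP  NZCV=1001
4: ✓ ADDGE  r3←0x97
5: ✓ MOVLS  r1←0x68
6: · ADDHI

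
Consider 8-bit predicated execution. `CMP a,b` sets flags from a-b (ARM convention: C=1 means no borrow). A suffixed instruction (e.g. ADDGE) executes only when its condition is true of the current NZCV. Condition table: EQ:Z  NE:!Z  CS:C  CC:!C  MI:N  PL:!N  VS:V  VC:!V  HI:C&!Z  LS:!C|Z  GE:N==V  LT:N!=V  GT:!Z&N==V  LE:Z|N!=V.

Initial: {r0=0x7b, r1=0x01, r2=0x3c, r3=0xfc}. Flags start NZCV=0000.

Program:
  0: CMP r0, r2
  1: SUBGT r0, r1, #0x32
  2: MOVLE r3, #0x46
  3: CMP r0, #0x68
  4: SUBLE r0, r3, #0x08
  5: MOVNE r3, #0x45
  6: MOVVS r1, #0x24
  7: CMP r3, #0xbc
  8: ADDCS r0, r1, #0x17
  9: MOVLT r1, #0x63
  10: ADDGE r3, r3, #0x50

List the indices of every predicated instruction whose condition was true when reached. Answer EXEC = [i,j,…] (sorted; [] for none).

0: ✓ CMP  NZCV=0010
1: ✓ SUBGT  r0←0xcf
2: · MOVLE
3: ✓ CMP  NZCV=0011
4: ✓ SUBLE  r0←0xf4
5: ✓ MOVNE  r3←0x45
6: ✓ MOVVS  r1←0x24
7: ✓ CMP  NZCV=1001
8: · ADDCS
9: · MOVLT
10: ✓ ADDGE  r3←0x95

EXEC = [1,4,5,6,10]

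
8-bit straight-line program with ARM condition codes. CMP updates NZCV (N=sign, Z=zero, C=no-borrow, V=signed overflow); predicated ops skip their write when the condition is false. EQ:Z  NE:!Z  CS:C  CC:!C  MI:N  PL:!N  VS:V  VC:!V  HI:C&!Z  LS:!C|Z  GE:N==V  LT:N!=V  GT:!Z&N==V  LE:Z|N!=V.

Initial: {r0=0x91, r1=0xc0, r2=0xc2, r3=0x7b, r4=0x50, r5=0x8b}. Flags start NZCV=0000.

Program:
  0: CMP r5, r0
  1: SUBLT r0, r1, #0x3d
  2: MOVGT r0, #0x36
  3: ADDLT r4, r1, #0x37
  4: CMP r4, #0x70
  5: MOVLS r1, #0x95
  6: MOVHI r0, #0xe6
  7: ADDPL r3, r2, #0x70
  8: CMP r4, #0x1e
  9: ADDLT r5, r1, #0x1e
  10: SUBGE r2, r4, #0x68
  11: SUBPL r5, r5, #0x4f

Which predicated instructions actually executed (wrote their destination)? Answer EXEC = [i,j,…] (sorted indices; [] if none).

EXEC = [1,3,6,9]

[0] flags=1000 → (cmp)
[1] flags=1000 LT?T → r0=0x83
[2] flags=1000 GT?F → skip
[3] flags=1000 LT?T → r4=0xf7
[4] flags=1010 → (cmp)
[5] flags=1010 LS?F → skip
[6] flags=1010 HI?T → r0=0xe6
[7] flags=1010 PL?F → skip
[8] flags=1010 → (cmp)
[9] flags=1010 LT?T → r5=0xde
[10] flags=1010 GE?F → skip
[11] flags=1010 PL?F → skip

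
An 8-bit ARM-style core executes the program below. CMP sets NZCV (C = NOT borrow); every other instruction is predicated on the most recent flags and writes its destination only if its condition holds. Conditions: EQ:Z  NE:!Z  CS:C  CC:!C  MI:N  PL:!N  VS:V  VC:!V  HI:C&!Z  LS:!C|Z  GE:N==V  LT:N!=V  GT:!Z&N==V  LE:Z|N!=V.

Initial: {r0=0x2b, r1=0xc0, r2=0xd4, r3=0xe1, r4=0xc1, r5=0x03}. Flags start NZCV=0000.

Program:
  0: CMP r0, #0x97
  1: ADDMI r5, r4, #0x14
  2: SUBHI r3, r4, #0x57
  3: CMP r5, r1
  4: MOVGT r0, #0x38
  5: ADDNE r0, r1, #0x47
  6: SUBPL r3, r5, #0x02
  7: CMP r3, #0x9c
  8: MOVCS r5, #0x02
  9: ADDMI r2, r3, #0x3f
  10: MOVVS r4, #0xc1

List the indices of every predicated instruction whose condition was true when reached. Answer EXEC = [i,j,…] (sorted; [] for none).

EXEC = [1,4,5,6,8]

[0] flags=1001 → (cmp)
[1] flags=1001 MI?T → r5=0xd5
[2] flags=1001 HI?F → skip
[3] flags=0010 → (cmp)
[4] flags=0010 GT?T → r0=0x38
[5] flags=0010 NE?T → r0=0x07
[6] flags=0010 PL?T → r3=0xd3
[7] flags=0010 → (cmp)
[8] flags=0010 CS?T → r5=0x02
[9] flags=0010 MI?F → skip
[10] flags=0010 VS?F → skip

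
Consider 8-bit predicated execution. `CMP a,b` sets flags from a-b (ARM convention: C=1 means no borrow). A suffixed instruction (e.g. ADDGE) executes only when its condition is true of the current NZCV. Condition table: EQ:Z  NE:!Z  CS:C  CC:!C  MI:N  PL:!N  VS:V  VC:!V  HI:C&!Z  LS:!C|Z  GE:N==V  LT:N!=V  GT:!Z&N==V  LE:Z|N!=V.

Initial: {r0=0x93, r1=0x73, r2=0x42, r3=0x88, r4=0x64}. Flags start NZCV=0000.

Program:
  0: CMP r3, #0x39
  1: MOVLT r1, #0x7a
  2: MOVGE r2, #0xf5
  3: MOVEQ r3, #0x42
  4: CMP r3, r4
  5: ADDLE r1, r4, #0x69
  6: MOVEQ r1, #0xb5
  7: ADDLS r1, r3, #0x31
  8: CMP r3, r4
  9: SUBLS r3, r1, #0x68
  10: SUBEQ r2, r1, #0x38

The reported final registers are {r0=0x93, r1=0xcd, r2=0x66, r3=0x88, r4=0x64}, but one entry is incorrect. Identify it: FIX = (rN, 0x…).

[0] flags=0011 → (cmp)
[1] flags=0011 LT?T → r1=0x7a
[2] flags=0011 GE?F → skip
[3] flags=0011 EQ?F → skip
[4] flags=0011 → (cmp)
[5] flags=0011 LE?T → r1=0xcd
[6] flags=0011 EQ?F → skip
[7] flags=0011 LS?F → skip
[8] flags=0011 → (cmp)
[9] flags=0011 LS?F → skip
[10] flags=0011 EQ?F → skip

FIX = (r2, 0x42)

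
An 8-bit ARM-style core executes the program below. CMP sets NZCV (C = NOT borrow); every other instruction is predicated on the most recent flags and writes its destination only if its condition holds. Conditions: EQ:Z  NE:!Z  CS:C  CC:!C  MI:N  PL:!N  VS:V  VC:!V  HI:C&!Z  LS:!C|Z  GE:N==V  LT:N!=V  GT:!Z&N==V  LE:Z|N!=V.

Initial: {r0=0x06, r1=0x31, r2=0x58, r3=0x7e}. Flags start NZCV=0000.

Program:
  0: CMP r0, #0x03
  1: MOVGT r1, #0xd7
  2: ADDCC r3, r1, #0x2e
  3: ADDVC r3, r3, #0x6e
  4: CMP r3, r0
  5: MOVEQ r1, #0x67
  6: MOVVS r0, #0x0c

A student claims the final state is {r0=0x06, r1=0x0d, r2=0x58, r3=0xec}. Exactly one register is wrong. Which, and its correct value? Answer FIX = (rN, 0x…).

[0] flags=0010 → (cmp)
[1] flags=0010 GT?T → r1=0xd7
[2] flags=0010 CC?F → skip
[3] flags=0010 VC?T → r3=0xec
[4] flags=1010 → (cmp)
[5] flags=1010 EQ?F → skip
[6] flags=1010 VS?F → skip

FIX = (r1, 0xd7)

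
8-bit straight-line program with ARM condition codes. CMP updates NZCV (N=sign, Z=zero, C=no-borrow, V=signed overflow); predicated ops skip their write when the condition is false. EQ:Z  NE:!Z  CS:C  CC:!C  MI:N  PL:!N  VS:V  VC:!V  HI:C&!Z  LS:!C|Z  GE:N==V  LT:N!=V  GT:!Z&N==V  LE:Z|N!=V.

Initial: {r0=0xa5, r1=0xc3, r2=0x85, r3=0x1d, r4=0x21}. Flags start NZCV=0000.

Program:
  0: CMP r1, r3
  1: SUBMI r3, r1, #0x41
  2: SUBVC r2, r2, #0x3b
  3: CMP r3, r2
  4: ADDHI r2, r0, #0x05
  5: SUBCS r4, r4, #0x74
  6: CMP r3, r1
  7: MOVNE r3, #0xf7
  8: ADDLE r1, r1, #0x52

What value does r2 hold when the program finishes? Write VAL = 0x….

VAL = 0xaa

[0] flags=1010 → (cmp)
[1] flags=1010 MI?T → r3=0x82
[2] flags=1010 VC?T → r2=0x4a
[3] flags=0011 → (cmp)
[4] flags=0011 HI?T → r2=0xaa
[5] flags=0011 CS?T → r4=0xad
[6] flags=1000 → (cmp)
[7] flags=1000 NE?T → r3=0xf7
[8] flags=1000 LE?T → r1=0x15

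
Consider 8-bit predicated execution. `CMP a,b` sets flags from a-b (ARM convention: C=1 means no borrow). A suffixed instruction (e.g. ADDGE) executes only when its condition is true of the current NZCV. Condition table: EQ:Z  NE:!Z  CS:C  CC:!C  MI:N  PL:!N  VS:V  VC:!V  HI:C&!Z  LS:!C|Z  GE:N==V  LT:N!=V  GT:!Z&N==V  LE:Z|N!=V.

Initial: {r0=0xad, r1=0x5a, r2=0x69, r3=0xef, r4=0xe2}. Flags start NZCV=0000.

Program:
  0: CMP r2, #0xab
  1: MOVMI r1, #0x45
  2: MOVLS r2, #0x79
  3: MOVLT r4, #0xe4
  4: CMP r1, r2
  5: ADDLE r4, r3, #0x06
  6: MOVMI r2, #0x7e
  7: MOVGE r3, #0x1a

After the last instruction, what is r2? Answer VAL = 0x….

VAL = 0x7e

0: ✓ CMP  NZCV=1001
1: ✓ MOVMI  r1←0x45
2: ✓ MOVLS  r2←0x79
3: · MOVLT
4: ✓ CMP  NZCV=1000
5: ✓ ADDLE  r4←0xf5
6: ✓ MOVMI  r2←0x7e
7: · MOVGE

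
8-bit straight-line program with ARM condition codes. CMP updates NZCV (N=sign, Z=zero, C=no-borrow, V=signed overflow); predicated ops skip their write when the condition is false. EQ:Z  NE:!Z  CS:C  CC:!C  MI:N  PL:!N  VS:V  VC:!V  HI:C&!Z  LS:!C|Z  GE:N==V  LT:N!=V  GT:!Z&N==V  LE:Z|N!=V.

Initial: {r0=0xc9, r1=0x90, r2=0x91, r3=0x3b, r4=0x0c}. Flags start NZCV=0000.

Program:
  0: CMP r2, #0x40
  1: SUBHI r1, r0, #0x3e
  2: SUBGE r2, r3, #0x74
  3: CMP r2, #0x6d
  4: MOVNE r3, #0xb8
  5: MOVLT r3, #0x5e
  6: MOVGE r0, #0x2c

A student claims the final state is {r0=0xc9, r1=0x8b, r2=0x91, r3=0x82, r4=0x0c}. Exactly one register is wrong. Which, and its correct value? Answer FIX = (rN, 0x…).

[0] flags=0011 → (cmp)
[1] flags=0011 HI?T → r1=0x8b
[2] flags=0011 GE?F → skip
[3] flags=0011 → (cmp)
[4] flags=0011 NE?T → r3=0xb8
[5] flags=0011 LT?T → r3=0x5e
[6] flags=0011 GE?F → skip

FIX = (r3, 0x5e)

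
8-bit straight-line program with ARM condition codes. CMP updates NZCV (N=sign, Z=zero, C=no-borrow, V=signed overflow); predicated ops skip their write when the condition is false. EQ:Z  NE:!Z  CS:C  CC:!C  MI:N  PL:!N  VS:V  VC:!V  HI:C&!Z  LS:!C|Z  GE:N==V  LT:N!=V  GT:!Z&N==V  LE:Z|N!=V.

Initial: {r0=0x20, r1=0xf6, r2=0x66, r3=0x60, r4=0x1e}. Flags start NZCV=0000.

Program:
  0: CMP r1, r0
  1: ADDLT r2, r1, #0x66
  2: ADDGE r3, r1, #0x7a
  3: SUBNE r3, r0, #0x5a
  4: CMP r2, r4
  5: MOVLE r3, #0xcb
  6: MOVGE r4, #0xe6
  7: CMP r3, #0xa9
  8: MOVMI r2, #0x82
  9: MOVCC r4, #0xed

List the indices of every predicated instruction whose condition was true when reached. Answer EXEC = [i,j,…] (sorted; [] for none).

0: ✓ CMP  NZCV=1010
1: ✓ ADDLT  r2←0x5c
2: · ADDGE
3: ✓ SUBNE  r3←0xc6
4: ✓ CMP  NZCV=0010
5: · MOVLE
6: ✓ MOVGE  r4←0xe6
7: ✓ CMP  NZCV=0010
8: · MOVMI
9: · MOVCC

EXEC = [1,3,6]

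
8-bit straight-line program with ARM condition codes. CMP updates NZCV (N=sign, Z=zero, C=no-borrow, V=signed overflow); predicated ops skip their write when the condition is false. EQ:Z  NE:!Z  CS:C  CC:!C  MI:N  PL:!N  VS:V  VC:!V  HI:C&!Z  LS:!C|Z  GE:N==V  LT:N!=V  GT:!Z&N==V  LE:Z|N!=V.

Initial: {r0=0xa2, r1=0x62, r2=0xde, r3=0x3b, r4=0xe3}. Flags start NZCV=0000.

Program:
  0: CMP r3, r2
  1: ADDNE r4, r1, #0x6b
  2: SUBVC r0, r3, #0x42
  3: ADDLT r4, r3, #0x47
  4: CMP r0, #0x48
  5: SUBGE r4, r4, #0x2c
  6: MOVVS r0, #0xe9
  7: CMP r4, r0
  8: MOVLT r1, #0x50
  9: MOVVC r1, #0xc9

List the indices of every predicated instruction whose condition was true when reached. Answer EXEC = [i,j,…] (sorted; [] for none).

[0] flags=0000 → (cmp)
[1] flags=0000 NE?T → r4=0xcd
[2] flags=0000 VC?T → r0=0xf9
[3] flags=0000 LT?F → skip
[4] flags=1010 → (cmp)
[5] flags=1010 GE?F → skip
[6] flags=1010 VS?F → skip
[7] flags=1000 → (cmp)
[8] flags=1000 LT?T → r1=0x50
[9] flags=1000 VC?T → r1=0xc9

EXEC = [1,2,8,9]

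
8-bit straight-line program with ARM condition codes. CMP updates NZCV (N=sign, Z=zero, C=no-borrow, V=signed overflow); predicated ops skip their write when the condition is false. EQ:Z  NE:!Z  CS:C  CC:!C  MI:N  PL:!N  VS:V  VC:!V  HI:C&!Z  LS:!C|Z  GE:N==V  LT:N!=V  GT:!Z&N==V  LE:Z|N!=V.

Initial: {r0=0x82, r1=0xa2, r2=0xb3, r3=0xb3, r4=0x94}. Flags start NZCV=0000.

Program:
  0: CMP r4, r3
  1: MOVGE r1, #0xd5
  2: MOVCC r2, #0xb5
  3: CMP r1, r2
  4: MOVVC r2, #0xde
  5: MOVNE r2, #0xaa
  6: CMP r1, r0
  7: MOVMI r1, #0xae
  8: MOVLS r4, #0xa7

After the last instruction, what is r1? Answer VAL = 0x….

VAL = 0xa2

0: ✓ CMP  NZCV=1000
1: · MOVGE
2: ✓ MOVCC  r2←0xb5
3: ✓ CMP  NZCV=1000
4: ✓ MOVVC  r2←0xde
5: ✓ MOVNE  r2←0xaa
6: ✓ CMP  NZCV=0010
7: · MOVMI
8: · MOVLS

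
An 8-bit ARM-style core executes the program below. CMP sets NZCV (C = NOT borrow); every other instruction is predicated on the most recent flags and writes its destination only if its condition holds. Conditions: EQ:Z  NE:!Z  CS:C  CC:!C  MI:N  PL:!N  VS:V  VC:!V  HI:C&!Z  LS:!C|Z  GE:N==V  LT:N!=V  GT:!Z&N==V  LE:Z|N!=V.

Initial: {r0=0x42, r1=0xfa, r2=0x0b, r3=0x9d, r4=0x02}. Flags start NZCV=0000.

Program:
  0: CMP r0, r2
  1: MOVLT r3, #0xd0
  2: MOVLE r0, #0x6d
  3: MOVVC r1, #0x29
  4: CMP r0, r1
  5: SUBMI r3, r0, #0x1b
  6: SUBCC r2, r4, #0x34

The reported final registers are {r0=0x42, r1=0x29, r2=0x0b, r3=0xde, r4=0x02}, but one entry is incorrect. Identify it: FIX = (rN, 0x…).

FIX = (r3, 0x9d)

[0] flags=0010 → (cmp)
[1] flags=0010 LT?F → skip
[2] flags=0010 LE?F → skip
[3] flags=0010 VC?T → r1=0x29
[4] flags=0010 → (cmp)
[5] flags=0010 MI?F → skip
[6] flags=0010 CC?F → skip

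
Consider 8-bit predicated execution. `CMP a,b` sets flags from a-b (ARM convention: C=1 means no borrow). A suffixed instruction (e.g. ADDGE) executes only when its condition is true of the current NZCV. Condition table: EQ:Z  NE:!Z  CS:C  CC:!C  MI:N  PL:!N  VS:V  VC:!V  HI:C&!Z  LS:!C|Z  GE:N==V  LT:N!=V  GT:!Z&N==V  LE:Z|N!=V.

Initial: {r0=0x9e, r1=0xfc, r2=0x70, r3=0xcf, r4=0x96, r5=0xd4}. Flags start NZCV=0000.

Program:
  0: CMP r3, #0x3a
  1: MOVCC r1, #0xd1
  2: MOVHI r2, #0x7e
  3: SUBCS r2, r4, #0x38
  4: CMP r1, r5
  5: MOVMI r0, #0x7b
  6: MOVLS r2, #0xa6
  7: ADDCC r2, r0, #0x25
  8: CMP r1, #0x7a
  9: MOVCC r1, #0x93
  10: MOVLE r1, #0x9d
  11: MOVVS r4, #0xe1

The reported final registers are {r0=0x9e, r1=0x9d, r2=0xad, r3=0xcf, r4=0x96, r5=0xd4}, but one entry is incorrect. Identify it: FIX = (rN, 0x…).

FIX = (r2, 0x5e)

[0] flags=1010 → (cmp)
[1] flags=1010 CC?F → skip
[2] flags=1010 HI?T → r2=0x7e
[3] flags=1010 CS?T → r2=0x5e
[4] flags=0010 → (cmp)
[5] flags=0010 MI?F → skip
[6] flags=0010 LS?F → skip
[7] flags=0010 CC?F → skip
[8] flags=1010 → (cmp)
[9] flags=1010 CC?F → skip
[10] flags=1010 LE?T → r1=0x9d
[11] flags=1010 VS?F → skip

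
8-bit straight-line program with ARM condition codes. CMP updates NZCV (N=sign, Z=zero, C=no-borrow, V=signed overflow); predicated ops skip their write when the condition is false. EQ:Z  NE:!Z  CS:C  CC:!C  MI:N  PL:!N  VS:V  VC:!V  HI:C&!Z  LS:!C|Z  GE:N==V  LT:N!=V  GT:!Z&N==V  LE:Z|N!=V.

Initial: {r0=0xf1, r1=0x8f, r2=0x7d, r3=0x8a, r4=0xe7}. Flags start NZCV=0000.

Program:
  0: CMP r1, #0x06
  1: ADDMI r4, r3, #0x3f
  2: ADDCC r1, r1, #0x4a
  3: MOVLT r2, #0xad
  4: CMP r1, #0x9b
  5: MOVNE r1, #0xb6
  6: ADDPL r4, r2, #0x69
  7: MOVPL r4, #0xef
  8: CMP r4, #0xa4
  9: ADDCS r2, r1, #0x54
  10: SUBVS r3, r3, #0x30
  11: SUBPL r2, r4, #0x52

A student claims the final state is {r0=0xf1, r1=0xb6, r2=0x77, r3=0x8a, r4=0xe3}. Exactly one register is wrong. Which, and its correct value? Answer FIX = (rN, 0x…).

FIX = (r4, 0xc9)

0: ✓ CMP  NZCV=1010
1: ✓ ADDMI  r4←0xc9
2: · ADDCC
3: ✓ MOVLT  r2←0xad
4: ✓ CMP  NZCV=1000
5: ✓ MOVNE  r1←0xb6
6: · ADDPL
7: · MOVPL
8: ✓ CMP  NZCV=0010
9: ✓ ADDCS  r2←0x0a
10: · SUBVS
11: ✓ SUBPL  r2←0x77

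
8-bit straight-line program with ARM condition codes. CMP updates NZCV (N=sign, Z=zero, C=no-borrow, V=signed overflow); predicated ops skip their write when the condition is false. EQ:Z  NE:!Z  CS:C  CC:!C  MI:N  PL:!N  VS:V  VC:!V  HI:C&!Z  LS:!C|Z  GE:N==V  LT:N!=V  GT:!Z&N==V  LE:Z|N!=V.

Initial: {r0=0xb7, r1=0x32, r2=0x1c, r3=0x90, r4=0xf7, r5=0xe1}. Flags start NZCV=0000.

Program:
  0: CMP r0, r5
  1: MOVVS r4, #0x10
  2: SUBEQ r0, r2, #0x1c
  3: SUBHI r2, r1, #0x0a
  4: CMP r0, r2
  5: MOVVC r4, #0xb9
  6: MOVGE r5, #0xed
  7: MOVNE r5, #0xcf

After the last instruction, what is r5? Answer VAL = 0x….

[0] flags=1000 → (cmp)
[1] flags=1000 VS?F → skip
[2] flags=1000 EQ?F → skip
[3] flags=1000 HI?F → skip
[4] flags=1010 → (cmp)
[5] flags=1010 VC?T → r4=0xb9
[6] flags=1010 GE?F → skip
[7] flags=1010 NE?T → r5=0xcf

VAL = 0xcf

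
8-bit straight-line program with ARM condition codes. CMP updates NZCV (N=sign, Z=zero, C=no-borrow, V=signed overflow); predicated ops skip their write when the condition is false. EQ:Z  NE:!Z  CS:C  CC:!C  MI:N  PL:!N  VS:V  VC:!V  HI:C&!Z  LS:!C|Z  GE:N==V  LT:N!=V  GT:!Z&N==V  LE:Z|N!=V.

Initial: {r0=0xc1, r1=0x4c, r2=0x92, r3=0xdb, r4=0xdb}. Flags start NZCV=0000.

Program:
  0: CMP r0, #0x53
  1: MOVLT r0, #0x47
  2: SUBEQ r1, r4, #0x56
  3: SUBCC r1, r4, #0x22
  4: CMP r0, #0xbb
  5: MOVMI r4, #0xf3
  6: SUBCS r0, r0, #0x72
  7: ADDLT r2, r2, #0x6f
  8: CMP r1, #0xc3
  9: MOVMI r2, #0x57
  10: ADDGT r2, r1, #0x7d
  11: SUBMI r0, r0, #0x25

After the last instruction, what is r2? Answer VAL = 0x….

VAL = 0xc9

[0] flags=0011 → (cmp)
[1] flags=0011 LT?T → r0=0x47
[2] flags=0011 EQ?F → skip
[3] flags=0011 CC?F → skip
[4] flags=1001 → (cmp)
[5] flags=1001 MI?T → r4=0xf3
[6] flags=1001 CS?F → skip
[7] flags=1001 LT?F → skip
[8] flags=1001 → (cmp)
[9] flags=1001 MI?T → r2=0x57
[10] flags=1001 GT?T → r2=0xc9
[11] flags=1001 MI?T → r0=0x22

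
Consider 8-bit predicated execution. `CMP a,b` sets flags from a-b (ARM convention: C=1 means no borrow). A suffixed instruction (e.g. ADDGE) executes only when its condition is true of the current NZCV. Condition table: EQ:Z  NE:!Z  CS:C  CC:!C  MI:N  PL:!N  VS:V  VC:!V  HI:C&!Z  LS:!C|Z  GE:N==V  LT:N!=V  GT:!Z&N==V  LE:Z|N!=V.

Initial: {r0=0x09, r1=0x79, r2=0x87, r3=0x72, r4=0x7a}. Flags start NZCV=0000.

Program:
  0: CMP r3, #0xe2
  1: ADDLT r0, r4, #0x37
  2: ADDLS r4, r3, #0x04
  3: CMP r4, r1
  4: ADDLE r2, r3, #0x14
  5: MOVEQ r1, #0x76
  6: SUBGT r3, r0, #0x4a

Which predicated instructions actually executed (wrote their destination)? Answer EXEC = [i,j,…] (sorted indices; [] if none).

EXEC = [2,4]

[0] flags=1001 → (cmp)
[1] flags=1001 LT?F → skip
[2] flags=1001 LS?T → r4=0x76
[3] flags=1000 → (cmp)
[4] flags=1000 LE?T → r2=0x86
[5] flags=1000 EQ?F → skip
[6] flags=1000 GT?F → skip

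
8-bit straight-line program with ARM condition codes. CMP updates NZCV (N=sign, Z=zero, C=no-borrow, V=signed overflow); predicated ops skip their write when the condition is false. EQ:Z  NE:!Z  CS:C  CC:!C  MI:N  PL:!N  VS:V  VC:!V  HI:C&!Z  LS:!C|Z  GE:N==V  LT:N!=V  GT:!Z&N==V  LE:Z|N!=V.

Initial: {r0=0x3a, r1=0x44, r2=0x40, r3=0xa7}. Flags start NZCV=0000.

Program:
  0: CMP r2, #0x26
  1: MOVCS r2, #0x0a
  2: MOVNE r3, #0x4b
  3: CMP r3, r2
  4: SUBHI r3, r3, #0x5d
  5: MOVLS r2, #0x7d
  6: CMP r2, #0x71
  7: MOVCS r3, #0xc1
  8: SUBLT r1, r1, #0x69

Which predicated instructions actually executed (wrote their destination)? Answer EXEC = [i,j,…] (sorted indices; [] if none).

0: ✓ CMP  NZCV=0010
1: ✓ MOVCS  r2←0x0a
2: ✓ MOVNE  r3←0x4b
3: ✓ CMP  NZCV=0010
4: ✓ SUBHI  r3←0xee
5: · MOVLS
6: ✓ CMP  NZCV=1000
7: · MOVCS
8: ✓ SUBLT  r1←0xdb

EXEC = [1,2,4,8]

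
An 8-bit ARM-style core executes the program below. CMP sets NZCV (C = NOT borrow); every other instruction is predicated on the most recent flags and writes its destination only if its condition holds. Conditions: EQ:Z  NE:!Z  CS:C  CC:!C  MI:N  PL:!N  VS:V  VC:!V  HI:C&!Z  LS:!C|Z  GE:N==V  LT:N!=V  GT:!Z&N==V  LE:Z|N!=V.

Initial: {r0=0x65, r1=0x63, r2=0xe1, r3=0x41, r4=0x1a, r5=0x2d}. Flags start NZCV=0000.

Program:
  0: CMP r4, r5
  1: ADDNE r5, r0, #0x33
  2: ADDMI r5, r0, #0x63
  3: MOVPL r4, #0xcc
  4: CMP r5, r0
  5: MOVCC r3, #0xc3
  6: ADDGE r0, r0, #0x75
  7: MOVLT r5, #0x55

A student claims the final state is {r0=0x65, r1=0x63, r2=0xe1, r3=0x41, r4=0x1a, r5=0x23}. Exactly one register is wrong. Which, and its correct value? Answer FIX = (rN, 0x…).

0: ✓ CMP  NZCV=1000
1: ✓ ADDNE  r5←0x98
2: ✓ ADDMI  r5←0xc8
3: · MOVPL
4: ✓ CMP  NZCV=0011
5: · MOVCC
6: · ADDGE
7: ✓ MOVLT  r5←0x55

FIX = (r5, 0x55)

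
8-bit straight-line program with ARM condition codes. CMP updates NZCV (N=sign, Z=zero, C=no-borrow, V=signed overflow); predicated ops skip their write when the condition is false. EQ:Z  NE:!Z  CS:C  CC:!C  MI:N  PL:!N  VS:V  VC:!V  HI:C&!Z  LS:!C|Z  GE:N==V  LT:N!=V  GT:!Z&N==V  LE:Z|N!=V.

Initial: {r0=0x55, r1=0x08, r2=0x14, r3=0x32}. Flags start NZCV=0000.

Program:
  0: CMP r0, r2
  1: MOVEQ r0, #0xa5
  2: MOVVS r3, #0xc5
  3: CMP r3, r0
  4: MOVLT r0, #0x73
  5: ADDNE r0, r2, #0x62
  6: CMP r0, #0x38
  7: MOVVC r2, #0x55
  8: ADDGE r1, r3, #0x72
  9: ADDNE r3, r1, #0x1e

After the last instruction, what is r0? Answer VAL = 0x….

VAL = 0x76

[0] flags=0010 → (cmp)
[1] flags=0010 EQ?F → skip
[2] flags=0010 VS?F → skip
[3] flags=1000 → (cmp)
[4] flags=1000 LT?T → r0=0x73
[5] flags=1000 NE?T → r0=0x76
[6] flags=0010 → (cmp)
[7] flags=0010 VC?T → r2=0x55
[8] flags=0010 GE?T → r1=0xa4
[9] flags=0010 NE?T → r3=0xc2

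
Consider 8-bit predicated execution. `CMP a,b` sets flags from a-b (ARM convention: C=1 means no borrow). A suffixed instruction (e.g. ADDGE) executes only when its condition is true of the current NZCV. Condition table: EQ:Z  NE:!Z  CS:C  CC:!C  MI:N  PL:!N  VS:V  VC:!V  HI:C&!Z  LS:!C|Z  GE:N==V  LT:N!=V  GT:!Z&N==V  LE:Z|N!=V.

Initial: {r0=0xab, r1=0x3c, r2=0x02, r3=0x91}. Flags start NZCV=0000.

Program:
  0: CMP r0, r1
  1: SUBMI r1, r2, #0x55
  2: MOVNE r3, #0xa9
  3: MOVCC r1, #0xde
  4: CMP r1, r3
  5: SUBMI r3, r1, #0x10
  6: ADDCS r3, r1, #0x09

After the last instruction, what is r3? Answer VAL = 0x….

VAL = 0x2c

[0] flags=0011 → (cmp)
[1] flags=0011 MI?F → skip
[2] flags=0011 NE?T → r3=0xa9
[3] flags=0011 CC?F → skip
[4] flags=1001 → (cmp)
[5] flags=1001 MI?T → r3=0x2c
[6] flags=1001 CS?F → skip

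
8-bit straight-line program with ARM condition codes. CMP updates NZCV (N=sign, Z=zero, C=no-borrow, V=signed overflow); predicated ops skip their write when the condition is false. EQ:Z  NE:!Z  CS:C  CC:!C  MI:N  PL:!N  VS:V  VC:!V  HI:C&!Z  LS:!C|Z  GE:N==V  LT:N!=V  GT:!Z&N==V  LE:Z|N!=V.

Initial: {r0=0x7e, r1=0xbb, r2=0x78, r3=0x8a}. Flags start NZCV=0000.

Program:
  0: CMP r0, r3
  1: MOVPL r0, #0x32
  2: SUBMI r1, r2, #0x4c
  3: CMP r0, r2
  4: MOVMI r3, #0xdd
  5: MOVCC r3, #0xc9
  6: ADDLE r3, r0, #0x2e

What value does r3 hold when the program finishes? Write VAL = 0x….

VAL = 0x8a

0: ✓ CMP  NZCV=1001
1: · MOVPL
2: ✓ SUBMI  r1←0x2c
3: ✓ CMP  NZCV=0010
4: · MOVMI
5: · MOVCC
6: · ADDLE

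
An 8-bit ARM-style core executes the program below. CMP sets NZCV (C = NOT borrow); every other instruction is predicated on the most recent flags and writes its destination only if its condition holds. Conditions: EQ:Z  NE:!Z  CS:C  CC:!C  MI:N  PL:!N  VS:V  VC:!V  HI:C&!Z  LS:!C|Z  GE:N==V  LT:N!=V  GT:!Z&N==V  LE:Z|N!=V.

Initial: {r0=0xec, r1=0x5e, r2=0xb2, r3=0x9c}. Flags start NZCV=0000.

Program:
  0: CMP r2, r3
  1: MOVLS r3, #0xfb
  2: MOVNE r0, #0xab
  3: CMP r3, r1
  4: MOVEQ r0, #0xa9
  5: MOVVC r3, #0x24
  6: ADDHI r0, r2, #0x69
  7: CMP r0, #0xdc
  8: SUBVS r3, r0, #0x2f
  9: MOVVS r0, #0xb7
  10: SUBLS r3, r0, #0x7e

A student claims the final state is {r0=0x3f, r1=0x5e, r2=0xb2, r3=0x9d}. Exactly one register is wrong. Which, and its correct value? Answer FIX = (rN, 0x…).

[0] flags=0010 → (cmp)
[1] flags=0010 LS?F → skip
[2] flags=0010 NE?T → r0=0xab
[3] flags=0011 → (cmp)
[4] flags=0011 EQ?F → skip
[5] flags=0011 VC?F → skip
[6] flags=0011 HI?T → r0=0x1b
[7] flags=0000 → (cmp)
[8] flags=0000 VS?F → skip
[9] flags=0000 VS?F → skip
[10] flags=0000 LS?T → r3=0x9d

FIX = (r0, 0x1b)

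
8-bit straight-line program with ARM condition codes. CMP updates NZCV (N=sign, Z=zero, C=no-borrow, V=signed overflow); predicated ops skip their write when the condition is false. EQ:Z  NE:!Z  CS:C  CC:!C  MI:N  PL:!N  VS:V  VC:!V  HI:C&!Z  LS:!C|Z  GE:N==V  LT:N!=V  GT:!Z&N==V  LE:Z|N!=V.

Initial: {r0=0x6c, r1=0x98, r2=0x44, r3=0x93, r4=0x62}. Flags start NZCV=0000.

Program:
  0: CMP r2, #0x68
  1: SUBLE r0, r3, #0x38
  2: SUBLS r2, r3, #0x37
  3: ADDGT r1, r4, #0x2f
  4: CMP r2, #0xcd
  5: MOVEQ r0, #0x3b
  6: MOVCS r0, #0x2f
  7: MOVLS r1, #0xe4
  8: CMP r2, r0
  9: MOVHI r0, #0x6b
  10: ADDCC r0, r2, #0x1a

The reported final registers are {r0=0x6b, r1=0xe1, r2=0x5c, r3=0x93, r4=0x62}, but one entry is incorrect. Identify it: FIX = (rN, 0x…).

FIX = (r1, 0xe4)

0: ✓ CMP  NZCV=1000
1: ✓ SUBLE  r0←0x5b
2: ✓ SUBLS  r2←0x5c
3: · ADDGT
4: ✓ CMP  NZCV=1001
5: · MOVEQ
6: · MOVCS
7: ✓ MOVLS  r1←0xe4
8: ✓ CMP  NZCV=0010
9: ✓ MOVHI  r0←0x6b
10: · ADDCC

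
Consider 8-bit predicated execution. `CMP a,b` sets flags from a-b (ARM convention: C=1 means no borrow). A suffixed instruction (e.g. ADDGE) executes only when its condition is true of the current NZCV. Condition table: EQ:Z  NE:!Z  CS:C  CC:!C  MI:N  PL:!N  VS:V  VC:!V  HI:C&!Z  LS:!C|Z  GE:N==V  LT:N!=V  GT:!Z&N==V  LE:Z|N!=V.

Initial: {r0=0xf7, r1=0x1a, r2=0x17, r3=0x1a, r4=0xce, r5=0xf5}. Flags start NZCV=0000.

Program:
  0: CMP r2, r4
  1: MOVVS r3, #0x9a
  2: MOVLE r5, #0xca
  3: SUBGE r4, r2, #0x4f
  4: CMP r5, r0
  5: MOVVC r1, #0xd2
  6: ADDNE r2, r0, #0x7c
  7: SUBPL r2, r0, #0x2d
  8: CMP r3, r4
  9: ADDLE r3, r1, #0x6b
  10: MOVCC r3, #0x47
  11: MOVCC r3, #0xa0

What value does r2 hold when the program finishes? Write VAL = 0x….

VAL = 0x73

0: ✓ CMP  NZCV=0000
1: · MOVVS
2: · MOVLE
3: ✓ SUBGE  r4←0xc8
4: ✓ CMP  NZCV=1000
5: ✓ MOVVC  r1←0xd2
6: ✓ ADDNE  r2←0x73
7: · SUBPL
8: ✓ CMP  NZCV=0000
9: · ADDLE
10: ✓ MOVCC  r3←0x47
11: ✓ MOVCC  r3←0xa0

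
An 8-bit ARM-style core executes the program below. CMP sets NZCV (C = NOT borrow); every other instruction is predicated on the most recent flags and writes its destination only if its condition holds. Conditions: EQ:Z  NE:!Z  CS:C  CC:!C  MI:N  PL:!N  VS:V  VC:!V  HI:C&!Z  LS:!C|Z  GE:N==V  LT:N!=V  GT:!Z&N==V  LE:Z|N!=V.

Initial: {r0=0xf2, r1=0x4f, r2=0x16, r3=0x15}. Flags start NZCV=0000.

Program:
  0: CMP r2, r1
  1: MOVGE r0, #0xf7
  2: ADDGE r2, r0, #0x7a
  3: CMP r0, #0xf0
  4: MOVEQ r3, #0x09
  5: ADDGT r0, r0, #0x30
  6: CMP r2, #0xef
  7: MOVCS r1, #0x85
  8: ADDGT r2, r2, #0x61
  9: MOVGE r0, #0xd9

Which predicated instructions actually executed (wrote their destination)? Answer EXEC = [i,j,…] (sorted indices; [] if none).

EXEC = [5,8,9]

0: ✓ CMP  NZCV=1000
1: · MOVGE
2: · ADDGE
3: ✓ CMP  NZCV=0010
4: · MOVEQ
5: ✓ ADDGT  r0←0x22
6: ✓ CMP  NZCV=0000
7: · MOVCS
8: ✓ ADDGT  r2←0x77
9: ✓ MOVGE  r0←0xd9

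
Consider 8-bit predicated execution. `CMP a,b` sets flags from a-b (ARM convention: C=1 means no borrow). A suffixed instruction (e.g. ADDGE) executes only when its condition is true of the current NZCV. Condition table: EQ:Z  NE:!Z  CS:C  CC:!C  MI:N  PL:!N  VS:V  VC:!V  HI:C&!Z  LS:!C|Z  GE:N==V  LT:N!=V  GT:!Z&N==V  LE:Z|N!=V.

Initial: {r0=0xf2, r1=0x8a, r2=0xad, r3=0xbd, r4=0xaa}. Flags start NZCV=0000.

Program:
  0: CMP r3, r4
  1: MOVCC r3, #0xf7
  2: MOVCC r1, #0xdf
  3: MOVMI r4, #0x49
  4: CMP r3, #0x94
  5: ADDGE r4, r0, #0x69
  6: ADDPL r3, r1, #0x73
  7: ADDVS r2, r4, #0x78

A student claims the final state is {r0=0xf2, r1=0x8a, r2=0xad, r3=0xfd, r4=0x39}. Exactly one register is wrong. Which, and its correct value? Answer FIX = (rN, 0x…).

FIX = (r4, 0x5b)

[0] flags=0010 → (cmp)
[1] flags=0010 CC?F → skip
[2] flags=0010 CC?F → skip
[3] flags=0010 MI?F → skip
[4] flags=0010 → (cmp)
[5] flags=0010 GE?T → r4=0x5b
[6] flags=0010 PL?T → r3=0xfd
[7] flags=0010 VS?F → skip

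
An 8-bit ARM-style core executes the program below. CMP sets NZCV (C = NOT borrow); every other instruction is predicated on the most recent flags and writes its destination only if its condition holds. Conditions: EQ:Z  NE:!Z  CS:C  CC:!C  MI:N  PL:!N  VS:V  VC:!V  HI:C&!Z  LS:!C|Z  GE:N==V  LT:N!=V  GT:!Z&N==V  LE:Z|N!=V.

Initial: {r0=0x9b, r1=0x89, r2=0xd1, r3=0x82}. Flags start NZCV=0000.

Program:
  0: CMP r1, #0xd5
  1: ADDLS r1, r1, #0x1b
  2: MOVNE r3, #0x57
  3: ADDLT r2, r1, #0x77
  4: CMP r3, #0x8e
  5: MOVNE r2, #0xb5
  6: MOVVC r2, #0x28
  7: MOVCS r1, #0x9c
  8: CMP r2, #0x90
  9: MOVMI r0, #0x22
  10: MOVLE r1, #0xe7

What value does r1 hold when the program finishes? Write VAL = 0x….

VAL = 0xa4

0: ✓ CMP  NZCV=1000
1: ✓ ADDLS  r1←0xa4
2: ✓ MOVNE  r3←0x57
3: ✓ ADDLT  r2←0x1b
4: ✓ CMP  NZCV=1001
5: ✓ MOVNE  r2←0xb5
6: · MOVVC
7: · MOVCS
8: ✓ CMP  NZCV=0010
9: · MOVMI
10: · MOVLE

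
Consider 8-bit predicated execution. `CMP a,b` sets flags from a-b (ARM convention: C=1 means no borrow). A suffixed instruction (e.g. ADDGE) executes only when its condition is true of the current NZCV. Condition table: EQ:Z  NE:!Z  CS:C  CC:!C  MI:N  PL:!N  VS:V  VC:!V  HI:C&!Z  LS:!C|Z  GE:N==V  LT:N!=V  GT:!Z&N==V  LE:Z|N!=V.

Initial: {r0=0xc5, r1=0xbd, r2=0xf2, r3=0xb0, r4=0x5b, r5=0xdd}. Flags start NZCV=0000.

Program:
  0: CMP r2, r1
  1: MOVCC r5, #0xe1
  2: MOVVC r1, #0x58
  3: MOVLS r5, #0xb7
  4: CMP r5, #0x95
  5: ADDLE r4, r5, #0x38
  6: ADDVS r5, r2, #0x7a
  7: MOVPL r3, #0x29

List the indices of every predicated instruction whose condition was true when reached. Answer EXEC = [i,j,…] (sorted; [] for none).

[0] flags=0010 → (cmp)
[1] flags=0010 CC?F → skip
[2] flags=0010 VC?T → r1=0x58
[3] flags=0010 LS?F → skip
[4] flags=0010 → (cmp)
[5] flags=0010 LE?F → skip
[6] flags=0010 VS?F → skip
[7] flags=0010 PL?T → r3=0x29

EXEC = [2,7]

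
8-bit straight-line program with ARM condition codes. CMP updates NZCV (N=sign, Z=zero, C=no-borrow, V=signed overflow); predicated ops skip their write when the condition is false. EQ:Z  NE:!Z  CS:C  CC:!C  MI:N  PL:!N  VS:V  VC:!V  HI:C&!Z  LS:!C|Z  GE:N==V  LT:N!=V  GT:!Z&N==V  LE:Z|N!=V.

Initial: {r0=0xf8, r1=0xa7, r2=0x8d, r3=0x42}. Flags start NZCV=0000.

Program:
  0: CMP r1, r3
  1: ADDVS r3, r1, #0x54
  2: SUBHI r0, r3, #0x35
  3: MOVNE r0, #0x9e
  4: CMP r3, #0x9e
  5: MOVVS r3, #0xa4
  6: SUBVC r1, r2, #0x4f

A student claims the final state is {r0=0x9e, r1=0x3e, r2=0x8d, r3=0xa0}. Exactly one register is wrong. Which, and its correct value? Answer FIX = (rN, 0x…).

FIX = (r3, 0xfb)

[0] flags=0011 → (cmp)
[1] flags=0011 VS?T → r3=0xfb
[2] flags=0011 HI?T → r0=0xc6
[3] flags=0011 NE?T → r0=0x9e
[4] flags=0010 → (cmp)
[5] flags=0010 VS?F → skip
[6] flags=0010 VC?T → r1=0x3e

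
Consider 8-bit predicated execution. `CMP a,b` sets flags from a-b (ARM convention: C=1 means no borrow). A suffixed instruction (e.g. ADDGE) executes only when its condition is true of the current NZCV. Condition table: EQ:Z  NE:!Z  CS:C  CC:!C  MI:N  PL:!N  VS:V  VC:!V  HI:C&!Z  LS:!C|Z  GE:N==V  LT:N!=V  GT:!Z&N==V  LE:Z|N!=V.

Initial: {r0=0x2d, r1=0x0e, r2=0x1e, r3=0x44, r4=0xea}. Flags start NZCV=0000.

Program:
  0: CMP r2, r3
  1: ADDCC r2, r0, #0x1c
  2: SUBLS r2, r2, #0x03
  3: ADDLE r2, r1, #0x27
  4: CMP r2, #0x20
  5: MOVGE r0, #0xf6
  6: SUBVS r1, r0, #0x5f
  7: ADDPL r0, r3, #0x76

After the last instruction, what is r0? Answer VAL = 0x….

VAL = 0xba

0: ✓ CMP  NZCV=1000
1: ✓ ADDCC  r2←0x49
2: ✓ SUBLS  r2←0x46
3: ✓ ADDLE  r2←0x35
4: ✓ CMP  NZCV=0010
5: ✓ MOVGE  r0←0xf6
6: · SUBVS
7: ✓ ADDPL  r0←0xba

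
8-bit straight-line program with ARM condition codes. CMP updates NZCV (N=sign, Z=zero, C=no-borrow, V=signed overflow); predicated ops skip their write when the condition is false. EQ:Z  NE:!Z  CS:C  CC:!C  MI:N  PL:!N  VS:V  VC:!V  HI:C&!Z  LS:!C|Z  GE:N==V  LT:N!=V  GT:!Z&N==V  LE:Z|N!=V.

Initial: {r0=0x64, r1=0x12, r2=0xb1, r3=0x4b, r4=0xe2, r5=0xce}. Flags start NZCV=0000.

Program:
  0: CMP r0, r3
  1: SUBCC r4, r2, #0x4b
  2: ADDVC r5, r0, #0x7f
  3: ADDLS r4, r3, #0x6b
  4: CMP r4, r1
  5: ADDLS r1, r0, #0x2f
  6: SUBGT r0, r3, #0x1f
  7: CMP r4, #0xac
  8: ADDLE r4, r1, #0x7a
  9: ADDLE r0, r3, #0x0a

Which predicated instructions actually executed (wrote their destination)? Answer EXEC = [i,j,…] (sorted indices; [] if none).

EXEC = [2]

[0] flags=0010 → (cmp)
[1] flags=0010 CC?F → skip
[2] flags=0010 VC?T → r5=0xe3
[3] flags=0010 LS?F → skip
[4] flags=1010 → (cmp)
[5] flags=1010 LS?F → skip
[6] flags=1010 GT?F → skip
[7] flags=0010 → (cmp)
[8] flags=0010 LE?F → skip
[9] flags=0010 LE?F → skip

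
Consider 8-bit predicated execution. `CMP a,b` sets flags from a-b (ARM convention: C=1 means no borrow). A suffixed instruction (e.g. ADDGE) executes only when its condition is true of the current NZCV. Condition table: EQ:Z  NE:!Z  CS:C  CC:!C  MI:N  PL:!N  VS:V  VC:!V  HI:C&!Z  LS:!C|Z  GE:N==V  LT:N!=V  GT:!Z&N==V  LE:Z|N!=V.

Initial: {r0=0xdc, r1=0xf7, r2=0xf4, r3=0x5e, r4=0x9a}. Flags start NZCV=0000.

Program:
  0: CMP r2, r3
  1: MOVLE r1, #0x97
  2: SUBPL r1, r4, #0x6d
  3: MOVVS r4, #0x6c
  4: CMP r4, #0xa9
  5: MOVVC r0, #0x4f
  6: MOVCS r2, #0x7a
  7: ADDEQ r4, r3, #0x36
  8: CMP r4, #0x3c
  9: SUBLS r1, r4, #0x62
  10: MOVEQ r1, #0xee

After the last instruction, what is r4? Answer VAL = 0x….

[0] flags=1010 → (cmp)
[1] flags=1010 LE?T → r1=0x97
[2] flags=1010 PL?F → skip
[3] flags=1010 VS?F → skip
[4] flags=1000 → (cmp)
[5] flags=1000 VC?T → r0=0x4f
[6] flags=1000 CS?F → skip
[7] flags=1000 EQ?F → skip
[8] flags=0011 → (cmp)
[9] flags=0011 LS?F → skip
[10] flags=0011 EQ?F → skip

VAL = 0x9a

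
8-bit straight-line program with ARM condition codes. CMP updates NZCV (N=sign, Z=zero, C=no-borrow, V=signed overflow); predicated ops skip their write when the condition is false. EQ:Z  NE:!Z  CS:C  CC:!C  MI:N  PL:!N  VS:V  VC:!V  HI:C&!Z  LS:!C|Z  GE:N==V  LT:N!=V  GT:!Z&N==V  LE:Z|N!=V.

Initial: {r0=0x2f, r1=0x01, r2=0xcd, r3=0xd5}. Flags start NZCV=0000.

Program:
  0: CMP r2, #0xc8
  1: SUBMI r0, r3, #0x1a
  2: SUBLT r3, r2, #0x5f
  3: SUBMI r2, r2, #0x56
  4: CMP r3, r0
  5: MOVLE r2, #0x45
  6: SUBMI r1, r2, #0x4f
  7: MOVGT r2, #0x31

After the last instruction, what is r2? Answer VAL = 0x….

VAL = 0x45

0: ✓ CMP  NZCV=0010
1: · SUBMI
2: · SUBLT
3: · SUBMI
4: ✓ CMP  NZCV=1010
5: ✓ MOVLE  r2←0x45
6: ✓ SUBMI  r1←0xf6
7: · MOVGT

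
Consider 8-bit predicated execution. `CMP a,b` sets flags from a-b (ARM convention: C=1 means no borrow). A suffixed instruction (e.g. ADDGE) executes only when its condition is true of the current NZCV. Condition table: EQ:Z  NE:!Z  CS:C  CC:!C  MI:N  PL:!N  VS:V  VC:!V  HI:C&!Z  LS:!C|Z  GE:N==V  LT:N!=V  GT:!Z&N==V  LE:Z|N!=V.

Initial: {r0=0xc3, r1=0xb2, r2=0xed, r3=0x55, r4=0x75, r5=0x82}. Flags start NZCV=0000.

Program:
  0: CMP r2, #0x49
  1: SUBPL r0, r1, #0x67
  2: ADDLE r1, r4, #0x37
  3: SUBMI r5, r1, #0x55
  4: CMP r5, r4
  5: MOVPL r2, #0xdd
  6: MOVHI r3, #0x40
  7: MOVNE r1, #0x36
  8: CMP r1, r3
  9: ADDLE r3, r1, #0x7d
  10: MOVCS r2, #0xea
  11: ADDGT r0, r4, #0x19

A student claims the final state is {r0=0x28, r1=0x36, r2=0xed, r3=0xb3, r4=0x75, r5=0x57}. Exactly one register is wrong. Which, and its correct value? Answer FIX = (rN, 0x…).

FIX = (r0, 0xc3)

0: ✓ CMP  NZCV=1010
1: · SUBPL
2: ✓ ADDLE  r1←0xac
3: ✓ SUBMI  r5←0x57
4: ✓ CMP  NZCV=1000
5: · MOVPL
6: · MOVHI
7: ✓ MOVNE  r1←0x36
8: ✓ CMP  NZCV=1000
9: ✓ ADDLE  r3←0xb3
10: · MOVCS
11: · ADDGT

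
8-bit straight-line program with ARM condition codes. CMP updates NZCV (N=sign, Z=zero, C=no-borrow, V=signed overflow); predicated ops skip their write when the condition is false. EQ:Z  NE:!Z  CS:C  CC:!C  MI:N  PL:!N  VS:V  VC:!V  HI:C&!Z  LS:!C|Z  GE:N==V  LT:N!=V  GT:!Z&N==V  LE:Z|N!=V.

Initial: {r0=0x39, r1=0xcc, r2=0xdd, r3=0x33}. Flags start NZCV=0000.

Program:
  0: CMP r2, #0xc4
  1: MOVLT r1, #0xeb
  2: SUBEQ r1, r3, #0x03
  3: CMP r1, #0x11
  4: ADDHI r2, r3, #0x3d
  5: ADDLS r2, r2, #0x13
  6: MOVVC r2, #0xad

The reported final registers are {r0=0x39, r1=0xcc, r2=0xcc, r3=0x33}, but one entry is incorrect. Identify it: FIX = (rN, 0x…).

0: ✓ CMP  NZCV=0010
1: · MOVLT
2: · SUBEQ
3: ✓ CMP  NZCV=1010
4: ✓ ADDHI  r2←0x70
5: · ADDLS
6: ✓ MOVVC  r2←0xad

FIX = (r2, 0xad)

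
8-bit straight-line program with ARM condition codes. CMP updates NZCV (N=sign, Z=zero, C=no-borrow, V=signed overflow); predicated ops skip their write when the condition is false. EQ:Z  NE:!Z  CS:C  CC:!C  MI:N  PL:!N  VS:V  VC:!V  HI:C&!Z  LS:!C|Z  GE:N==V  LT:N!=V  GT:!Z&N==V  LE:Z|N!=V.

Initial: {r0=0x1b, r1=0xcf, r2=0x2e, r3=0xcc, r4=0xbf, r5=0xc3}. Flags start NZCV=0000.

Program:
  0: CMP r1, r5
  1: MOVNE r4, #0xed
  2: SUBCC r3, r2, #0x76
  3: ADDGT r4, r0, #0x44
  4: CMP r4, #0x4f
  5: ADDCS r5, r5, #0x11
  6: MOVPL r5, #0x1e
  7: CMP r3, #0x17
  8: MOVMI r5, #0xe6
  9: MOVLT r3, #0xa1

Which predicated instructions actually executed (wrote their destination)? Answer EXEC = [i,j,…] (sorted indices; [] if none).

0: ✓ CMP  NZCV=0010
1: ✓ MOVNE  r4←0xed
2: · SUBCC
3: ✓ ADDGT  r4←0x5f
4: ✓ CMP  NZCV=0010
5: ✓ ADDCS  r5←0xd4
6: ✓ MOVPL  r5←0x1e
7: ✓ CMP  NZCV=1010
8: ✓ MOVMI  r5←0xe6
9: ✓ MOVLT  r3←0xa1

EXEC = [1,3,5,6,8,9]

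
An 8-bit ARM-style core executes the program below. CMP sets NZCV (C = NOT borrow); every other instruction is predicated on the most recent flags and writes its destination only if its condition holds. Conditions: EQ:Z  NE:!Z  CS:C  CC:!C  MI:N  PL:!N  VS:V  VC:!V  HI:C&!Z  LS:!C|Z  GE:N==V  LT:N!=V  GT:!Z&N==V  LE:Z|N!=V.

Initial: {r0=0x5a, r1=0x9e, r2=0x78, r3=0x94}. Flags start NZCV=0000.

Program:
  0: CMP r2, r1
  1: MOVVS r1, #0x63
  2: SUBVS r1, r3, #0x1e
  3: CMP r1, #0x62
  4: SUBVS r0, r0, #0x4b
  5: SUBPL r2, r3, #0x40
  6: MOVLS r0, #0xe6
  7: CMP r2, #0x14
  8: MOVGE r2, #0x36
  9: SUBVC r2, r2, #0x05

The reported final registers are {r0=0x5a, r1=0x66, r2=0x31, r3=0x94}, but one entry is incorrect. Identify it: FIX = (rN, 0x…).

[0] flags=1001 → (cmp)
[1] flags=1001 VS?T → r1=0x63
[2] flags=1001 VS?T → r1=0x76
[3] flags=0010 → (cmp)
[4] flags=0010 VS?F → skip
[5] flags=0010 PL?T → r2=0x54
[6] flags=0010 LS?F → skip
[7] flags=0010 → (cmp)
[8] flags=0010 GE?T → r2=0x36
[9] flags=0010 VC?T → r2=0x31

FIX = (r1, 0x76)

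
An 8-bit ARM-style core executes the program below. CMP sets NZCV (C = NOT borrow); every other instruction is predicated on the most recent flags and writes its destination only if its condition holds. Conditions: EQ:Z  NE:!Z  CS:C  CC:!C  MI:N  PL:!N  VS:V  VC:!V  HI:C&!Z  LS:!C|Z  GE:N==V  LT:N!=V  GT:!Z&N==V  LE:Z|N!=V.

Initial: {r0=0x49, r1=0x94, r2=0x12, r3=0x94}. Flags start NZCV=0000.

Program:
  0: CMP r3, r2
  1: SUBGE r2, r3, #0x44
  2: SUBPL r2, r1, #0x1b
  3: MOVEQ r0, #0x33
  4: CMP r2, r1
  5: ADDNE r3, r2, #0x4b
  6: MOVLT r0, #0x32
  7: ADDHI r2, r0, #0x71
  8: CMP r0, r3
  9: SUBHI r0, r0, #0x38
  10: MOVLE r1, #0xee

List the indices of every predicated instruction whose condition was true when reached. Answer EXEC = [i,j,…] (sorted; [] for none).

[0] flags=1010 → (cmp)
[1] flags=1010 GE?F → skip
[2] flags=1010 PL?F → skip
[3] flags=1010 EQ?F → skip
[4] flags=0000 → (cmp)
[5] flags=0000 NE?T → r3=0x5d
[6] flags=0000 LT?F → skip
[7] flags=0000 HI?F → skip
[8] flags=1000 → (cmp)
[9] flags=1000 HI?F → skip
[10] flags=1000 LE?T → r1=0xee

EXEC = [5,10]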